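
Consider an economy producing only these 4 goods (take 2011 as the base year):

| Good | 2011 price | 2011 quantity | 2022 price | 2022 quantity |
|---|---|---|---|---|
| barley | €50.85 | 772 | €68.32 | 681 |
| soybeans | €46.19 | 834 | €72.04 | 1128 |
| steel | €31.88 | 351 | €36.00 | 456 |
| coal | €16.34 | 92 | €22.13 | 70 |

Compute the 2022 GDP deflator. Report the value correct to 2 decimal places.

Nominal GDP 2022 = 68.32·681 + 72.04·1128 + 36.00·456 + 22.13·70 = 145752.14.
Real GDP 2022 (at 2011 prices) = 50.85·681 + 46.19·1128 + 31.88·456 + 16.34·70 = 102412.25.
Deflator = Nominal/Real × 100 = 145752.14/102412.25 × 100 = 142.319.

142.32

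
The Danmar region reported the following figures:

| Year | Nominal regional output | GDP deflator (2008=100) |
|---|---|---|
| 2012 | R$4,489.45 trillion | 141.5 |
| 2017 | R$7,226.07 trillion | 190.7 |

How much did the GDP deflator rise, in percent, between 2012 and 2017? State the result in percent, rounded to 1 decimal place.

Price-level change = 190.7 / 141.5 − 1 = 0.3477.

34.8%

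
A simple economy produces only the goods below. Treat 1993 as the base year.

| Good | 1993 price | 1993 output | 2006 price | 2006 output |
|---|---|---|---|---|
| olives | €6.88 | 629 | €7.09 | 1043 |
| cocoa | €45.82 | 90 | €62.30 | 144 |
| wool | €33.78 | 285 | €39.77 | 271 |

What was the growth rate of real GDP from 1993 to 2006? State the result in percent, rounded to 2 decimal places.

26.83%

Real GDP 1993 = Nominal GDP 1993 = 6.88·629 + 45.82·90 + 33.78·285 = 18078.62.
Real GDP 2006 (at 1993 prices) = 6.88·1043 + 45.82·144 + 33.78·271 = 22928.30.
Real growth = 22928.30/18078.62 − 1 = 0.2683.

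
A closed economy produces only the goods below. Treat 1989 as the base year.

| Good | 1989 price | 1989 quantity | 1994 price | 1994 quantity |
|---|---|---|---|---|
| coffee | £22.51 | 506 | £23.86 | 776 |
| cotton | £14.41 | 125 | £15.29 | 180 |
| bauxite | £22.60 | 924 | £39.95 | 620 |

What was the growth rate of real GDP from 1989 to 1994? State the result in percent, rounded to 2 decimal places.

Real GDP 1989 = Nominal GDP 1989 = 22.51·506 + 14.41·125 + 22.60·924 = 34073.71.
Real GDP 1994 (at 1989 prices) = 22.51·776 + 14.41·180 + 22.60·620 = 34073.56.
Real growth = 34073.56/34073.71 − 1 = 0.0000.

0.00%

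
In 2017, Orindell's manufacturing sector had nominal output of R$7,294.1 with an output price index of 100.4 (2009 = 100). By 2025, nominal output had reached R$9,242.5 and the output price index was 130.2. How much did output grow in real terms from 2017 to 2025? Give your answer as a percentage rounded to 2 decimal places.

-2.29%

Real output 2017 = 7294.1 / 1.004 = 7265.04.
Real output 2025 = 9242.5 / 1.302 = 7098.69.
Real growth = 7098.69 / 7265.04 − 1 = -0.0229.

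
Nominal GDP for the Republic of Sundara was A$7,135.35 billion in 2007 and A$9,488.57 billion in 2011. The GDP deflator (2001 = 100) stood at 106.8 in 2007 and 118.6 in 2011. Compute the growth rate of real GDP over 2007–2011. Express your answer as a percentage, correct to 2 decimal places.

Real GDP 2007 = 7135.35 / 1.068 = 6681.04.
Real GDP 2011 = 9488.57 / 1.186 = 8000.48.
Real growth = 8000.48 / 6681.04 − 1 = 0.1975.

19.75%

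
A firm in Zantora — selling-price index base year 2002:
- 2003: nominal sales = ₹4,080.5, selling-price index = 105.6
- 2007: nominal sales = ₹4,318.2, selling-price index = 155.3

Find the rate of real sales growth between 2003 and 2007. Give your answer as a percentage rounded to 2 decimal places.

-28.04%

Deflate each year: 2003 → 4080.5/1.056 = 3864.11; 2007 → 4318.2/1.553 = 2780.55.
So real sales changed by 2780.55/3864.11 − 1 = -0.2804, i.e. -28.04%.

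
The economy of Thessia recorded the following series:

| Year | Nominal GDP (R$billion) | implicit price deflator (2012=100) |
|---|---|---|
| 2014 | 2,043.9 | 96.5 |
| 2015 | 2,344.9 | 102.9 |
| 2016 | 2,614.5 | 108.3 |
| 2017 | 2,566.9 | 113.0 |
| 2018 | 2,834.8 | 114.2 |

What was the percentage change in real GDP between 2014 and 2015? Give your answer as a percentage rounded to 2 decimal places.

Real GDP 2014 = 2043.9/0.965 = 2118.03.
Real GDP 2015 = 2344.9/1.029 = 2278.81.
Change = 2278.81/2118.03 − 1 = 0.0759.

7.59%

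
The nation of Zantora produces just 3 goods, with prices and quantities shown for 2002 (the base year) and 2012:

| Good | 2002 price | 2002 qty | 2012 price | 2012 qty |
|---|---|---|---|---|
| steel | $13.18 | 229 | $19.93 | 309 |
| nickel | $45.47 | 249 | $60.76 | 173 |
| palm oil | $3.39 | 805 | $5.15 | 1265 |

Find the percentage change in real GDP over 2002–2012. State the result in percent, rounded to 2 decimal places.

Real GDP 2002 = Nominal GDP 2002 = 13.18·229 + 45.47·249 + 3.39·805 = 17069.20.
Real GDP 2012 (at 2002 prices) = 13.18·309 + 45.47·173 + 3.39·1265 = 16227.28.
Real growth = 16227.28/17069.20 − 1 = -0.0493.

-4.93%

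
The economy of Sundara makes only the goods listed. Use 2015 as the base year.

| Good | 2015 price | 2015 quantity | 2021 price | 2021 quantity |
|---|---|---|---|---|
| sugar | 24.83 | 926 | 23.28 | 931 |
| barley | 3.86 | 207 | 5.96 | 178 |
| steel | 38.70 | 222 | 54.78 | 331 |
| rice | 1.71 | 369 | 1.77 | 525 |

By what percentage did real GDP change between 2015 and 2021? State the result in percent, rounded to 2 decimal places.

Real GDP 2015 = Nominal GDP 2015 = 24.83·926 + 3.86·207 + 38.70·222 + 1.71·369 = 33013.99.
Real GDP 2021 (at 2015 prices) = 24.83·931 + 3.86·178 + 38.70·331 + 1.71·525 = 37511.26.
Real growth = 37511.26/33013.99 − 1 = 0.1362.

13.62%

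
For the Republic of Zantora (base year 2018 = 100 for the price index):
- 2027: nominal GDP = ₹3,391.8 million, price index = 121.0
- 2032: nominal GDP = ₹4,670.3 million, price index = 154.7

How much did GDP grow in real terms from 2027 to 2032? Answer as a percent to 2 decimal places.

7.70%

Real GDP 2027 = 3391.8 / 1.210 = 2803.14.
Real GDP 2032 = 4670.3 / 1.547 = 3018.94.
Real growth = 3018.94 / 2803.14 − 1 = 0.0770.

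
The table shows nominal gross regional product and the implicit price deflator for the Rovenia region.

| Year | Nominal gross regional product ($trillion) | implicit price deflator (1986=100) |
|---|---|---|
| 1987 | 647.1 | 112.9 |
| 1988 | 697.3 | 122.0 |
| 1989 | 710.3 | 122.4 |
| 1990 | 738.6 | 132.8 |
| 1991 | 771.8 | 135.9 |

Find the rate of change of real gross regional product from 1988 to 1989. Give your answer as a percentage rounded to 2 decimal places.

Real gross regional product 1988 = 697.3/1.220 = 571.56.
Real gross regional product 1989 = 710.3/1.224 = 580.31.
Change = 580.31/571.56 − 1 = 0.0153.

1.53%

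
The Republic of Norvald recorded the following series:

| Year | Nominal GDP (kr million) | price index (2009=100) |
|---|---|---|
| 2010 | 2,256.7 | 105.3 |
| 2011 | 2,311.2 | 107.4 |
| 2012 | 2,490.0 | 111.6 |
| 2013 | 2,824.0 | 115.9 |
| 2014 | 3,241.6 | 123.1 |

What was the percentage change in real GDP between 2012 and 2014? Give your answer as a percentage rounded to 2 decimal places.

18.02%

Real GDP 2012 = 2490.0/1.116 = 2231.18.
Real GDP 2014 = 3241.6/1.231 = 2633.31.
Change = 2633.31/2231.18 − 1 = 0.1802.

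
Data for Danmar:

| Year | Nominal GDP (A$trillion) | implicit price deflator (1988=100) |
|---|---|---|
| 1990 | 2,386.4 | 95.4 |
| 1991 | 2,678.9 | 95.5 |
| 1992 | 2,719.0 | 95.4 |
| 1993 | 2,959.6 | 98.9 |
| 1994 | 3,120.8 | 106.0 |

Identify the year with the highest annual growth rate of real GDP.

1991

1991: real = 2678.9/0.955 = 2805.13; growth vs 1990 (2501.47) = 12.14%.
1992: real = 2719.0/0.954 = 2850.10; growth vs 1991 (2805.13) = 1.60%.
1993: real = 2959.6/0.989 = 2992.52; growth vs 1992 (2850.10) = 5.00%.
1994: real = 3120.8/1.060 = 2944.15; growth vs 1993 (2992.52) = -1.62%.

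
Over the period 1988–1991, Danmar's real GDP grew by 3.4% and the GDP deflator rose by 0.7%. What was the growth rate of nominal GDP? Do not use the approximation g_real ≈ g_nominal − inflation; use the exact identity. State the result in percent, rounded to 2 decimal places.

(1 + g_nom) = (1 + g_real)(1 + π) = 1.0340 × 1.0070 = 1.04124.

4.12%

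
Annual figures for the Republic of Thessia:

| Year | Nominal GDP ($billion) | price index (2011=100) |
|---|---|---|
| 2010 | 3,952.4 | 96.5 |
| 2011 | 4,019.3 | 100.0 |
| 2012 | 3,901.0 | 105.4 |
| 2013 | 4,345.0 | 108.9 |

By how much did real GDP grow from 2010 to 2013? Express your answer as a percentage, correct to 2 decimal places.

-2.58%

Real GDP 2010 = 3952.4/0.965 = 4095.75.
Real GDP 2013 = 4345.0/1.089 = 3989.90.
Change = 3989.90/4095.75 − 1 = -0.0258.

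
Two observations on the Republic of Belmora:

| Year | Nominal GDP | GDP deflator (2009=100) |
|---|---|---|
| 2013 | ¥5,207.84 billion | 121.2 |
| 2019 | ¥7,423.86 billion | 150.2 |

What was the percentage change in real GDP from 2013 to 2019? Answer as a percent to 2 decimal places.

15.03%

Real GDP 2013 = 5207.84 / 1.212 = 4296.90.
Real GDP 2019 = 7423.86 / 1.502 = 4942.65.
Real growth = 4942.65 / 4296.90 − 1 = 0.1503.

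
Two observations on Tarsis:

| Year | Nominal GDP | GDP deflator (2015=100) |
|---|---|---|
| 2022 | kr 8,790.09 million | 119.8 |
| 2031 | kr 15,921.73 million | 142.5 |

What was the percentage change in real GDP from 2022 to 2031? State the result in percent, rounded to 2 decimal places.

52.28%

Real GDP 2022 = 8790.09 / 1.198 = 7337.30.
Real GDP 2031 = 15921.73 / 1.425 = 11173.14.
Real growth = 11173.14 / 7337.30 − 1 = 0.5228.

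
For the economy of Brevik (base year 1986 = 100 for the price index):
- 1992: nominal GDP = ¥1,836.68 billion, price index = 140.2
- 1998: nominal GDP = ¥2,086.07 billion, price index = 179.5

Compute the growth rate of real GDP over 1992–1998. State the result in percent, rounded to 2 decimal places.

-11.29%

Real GDP 1992 = 1836.68 / 1.402 = 1310.04.
Real GDP 1998 = 2086.07 / 1.795 = 1162.16.
Real growth = 1162.16 / 1310.04 − 1 = -0.1129.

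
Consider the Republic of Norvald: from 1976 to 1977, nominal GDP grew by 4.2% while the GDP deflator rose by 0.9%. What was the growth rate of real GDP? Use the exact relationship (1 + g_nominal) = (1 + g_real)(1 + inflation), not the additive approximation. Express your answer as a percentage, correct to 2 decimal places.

(1 + g_nom) = (1 + g_real)(1 + π), so g_real = 1.0420 / 1.0090 − 1 = 0.03271.

3.27%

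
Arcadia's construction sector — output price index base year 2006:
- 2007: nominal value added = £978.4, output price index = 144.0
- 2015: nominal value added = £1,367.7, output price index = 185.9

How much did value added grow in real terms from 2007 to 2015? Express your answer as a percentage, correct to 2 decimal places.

8.28%

Deflate each year: 2007 → 978.4/1.440 = 679.44; 2015 → 1367.7/1.859 = 735.72.
So real value added changed by 735.72/679.44 − 1 = 0.0828, i.e. 8.28%.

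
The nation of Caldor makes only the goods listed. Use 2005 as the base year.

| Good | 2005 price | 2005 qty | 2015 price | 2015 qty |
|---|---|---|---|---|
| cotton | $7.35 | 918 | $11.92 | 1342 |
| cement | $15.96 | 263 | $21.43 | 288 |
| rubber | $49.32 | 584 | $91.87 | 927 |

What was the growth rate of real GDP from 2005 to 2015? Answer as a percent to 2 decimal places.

Real GDP 2005 = Nominal GDP 2005 = 7.35·918 + 15.96·263 + 49.32·584 = 39747.66.
Real GDP 2015 (at 2005 prices) = 7.35·1342 + 15.96·288 + 49.32·927 = 60179.82.
Real growth = 60179.82/39747.66 − 1 = 0.5140.

51.40%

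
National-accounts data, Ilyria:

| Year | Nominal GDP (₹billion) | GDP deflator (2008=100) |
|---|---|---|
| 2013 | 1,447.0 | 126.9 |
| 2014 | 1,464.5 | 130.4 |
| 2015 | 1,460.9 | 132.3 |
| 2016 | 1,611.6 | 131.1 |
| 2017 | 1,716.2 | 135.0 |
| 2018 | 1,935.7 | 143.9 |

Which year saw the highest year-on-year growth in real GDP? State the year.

2014: real = 1464.5/1.304 = 1123.08; growth vs 2013 (1140.27) = -1.51%.
2015: real = 1460.9/1.323 = 1104.23; growth vs 2014 (1123.08) = -1.68%.
2016: real = 1611.6/1.311 = 1229.29; growth vs 2015 (1104.23) = 11.33%.
2017: real = 1716.2/1.350 = 1271.26; growth vs 2016 (1229.29) = 3.41%.
2018: real = 1935.7/1.439 = 1345.17; growth vs 2017 (1271.26) = 5.81%.

2016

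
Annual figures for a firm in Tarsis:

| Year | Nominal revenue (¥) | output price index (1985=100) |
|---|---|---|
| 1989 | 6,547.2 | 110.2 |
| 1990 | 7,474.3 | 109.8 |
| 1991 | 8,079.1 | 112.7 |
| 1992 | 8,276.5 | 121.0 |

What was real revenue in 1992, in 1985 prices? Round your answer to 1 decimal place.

Real revenue 1992 = 8276.5 / 1.210 = 6840.08.

¥6,840.1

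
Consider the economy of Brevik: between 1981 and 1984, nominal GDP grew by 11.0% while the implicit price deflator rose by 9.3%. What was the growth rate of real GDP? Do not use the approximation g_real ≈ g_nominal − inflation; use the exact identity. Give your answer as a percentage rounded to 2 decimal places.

(1 + g_nom) = (1 + g_real)(1 + π), so g_real = 1.1100 / 1.0930 − 1 = 0.01555.

1.56%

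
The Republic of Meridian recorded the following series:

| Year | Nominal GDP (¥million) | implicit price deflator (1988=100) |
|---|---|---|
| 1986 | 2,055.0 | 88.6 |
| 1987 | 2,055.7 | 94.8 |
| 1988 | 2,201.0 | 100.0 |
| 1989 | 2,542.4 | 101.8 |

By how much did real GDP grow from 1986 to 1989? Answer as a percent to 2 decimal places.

Real GDP 1986 = 2055.0/0.886 = 2319.41.
Real GDP 1989 = 2542.4/1.018 = 2497.45.
Change = 2497.45/2319.41 − 1 = 0.0768.

7.68%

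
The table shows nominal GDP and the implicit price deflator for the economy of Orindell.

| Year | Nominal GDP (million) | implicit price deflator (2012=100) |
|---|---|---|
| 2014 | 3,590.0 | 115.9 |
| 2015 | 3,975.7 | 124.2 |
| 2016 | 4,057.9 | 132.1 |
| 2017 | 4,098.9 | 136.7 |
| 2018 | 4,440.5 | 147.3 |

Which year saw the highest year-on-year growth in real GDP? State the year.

2015: real = 3975.7/1.242 = 3201.05; growth vs 2014 (3097.50) = 3.34%.
2016: real = 4057.9/1.321 = 3071.84; growth vs 2015 (3201.05) = -4.04%.
2017: real = 4098.9/1.367 = 2998.46; growth vs 2016 (3071.84) = -2.39%.
2018: real = 4440.5/1.473 = 3014.60; growth vs 2017 (2998.46) = 0.54%.

2015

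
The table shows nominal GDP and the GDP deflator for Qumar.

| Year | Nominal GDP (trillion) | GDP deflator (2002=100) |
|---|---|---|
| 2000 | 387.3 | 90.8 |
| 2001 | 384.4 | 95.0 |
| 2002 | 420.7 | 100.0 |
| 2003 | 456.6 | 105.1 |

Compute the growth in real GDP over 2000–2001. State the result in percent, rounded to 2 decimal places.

-5.14%

Real GDP 2000 = 387.3/0.908 = 426.54.
Real GDP 2001 = 384.4/0.950 = 404.63.
Change = 404.63/426.54 − 1 = -0.0514.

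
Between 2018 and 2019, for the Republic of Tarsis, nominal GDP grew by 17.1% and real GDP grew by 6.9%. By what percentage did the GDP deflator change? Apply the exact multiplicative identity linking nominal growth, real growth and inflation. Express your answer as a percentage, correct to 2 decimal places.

9.54%

(1 + g_nom) = (1 + g_real)(1 + π), so π = 1.1710 / 1.0690 − 1 = 0.09542.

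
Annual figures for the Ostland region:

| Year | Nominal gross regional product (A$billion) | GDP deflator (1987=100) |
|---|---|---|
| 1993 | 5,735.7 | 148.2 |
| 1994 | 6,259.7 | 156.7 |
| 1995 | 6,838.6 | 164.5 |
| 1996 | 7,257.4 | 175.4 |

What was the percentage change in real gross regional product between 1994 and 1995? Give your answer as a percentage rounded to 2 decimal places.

Real gross regional product 1994 = 6259.7/1.567 = 3994.70.
Real gross regional product 1995 = 6838.6/1.645 = 4157.20.
Change = 4157.20/3994.70 − 1 = 0.0407.

4.07%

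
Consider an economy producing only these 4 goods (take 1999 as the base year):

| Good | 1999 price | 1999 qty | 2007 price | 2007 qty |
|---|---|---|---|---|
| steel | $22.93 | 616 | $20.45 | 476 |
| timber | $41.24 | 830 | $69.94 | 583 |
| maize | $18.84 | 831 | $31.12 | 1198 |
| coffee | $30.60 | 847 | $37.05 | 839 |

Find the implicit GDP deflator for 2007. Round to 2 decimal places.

142.88

Nominal GDP 2007 = 20.45·476 + 69.94·583 + 31.12·1198 + 37.05·839 = 118875.93.
Real GDP 2007 (at 1999 prices) = 22.93·476 + 41.24·583 + 18.84·1198 + 30.60·839 = 83201.32.
Deflator = Nominal/Real × 100 = 118875.93/83201.32 × 100 = 142.877.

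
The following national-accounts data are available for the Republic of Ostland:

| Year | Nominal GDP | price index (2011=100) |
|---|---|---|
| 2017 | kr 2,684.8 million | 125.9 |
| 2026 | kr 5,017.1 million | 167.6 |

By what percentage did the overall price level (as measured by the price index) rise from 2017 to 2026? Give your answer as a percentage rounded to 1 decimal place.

33.1%

Price-level change = 167.6 / 125.9 − 1 = 0.3312.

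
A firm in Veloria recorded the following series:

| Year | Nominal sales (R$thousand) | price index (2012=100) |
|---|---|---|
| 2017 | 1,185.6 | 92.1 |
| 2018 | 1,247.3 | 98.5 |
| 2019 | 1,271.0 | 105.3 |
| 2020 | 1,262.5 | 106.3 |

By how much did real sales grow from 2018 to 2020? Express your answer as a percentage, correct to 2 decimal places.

Real sales 2018 = 1247.3/0.985 = 1266.29.
Real sales 2020 = 1262.5/1.063 = 1187.68.
Change = 1187.68/1266.29 − 1 = -0.0621.

-6.21%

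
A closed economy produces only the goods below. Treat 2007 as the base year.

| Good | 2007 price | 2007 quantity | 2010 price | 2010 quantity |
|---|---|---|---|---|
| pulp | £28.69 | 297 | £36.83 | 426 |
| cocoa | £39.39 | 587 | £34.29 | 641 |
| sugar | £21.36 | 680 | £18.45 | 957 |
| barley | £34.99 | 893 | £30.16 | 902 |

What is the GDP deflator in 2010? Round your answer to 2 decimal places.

92.24

Nominal GDP 2010 = 36.83·426 + 34.29·641 + 18.45·957 + 30.16·902 = 82530.44.
Real GDP 2010 (at 2007 prices) = 28.69·426 + 39.39·641 + 21.36·957 + 34.99·902 = 89473.43.
Deflator = Nominal/Real × 100 = 82530.44/89473.43 × 100 = 92.240.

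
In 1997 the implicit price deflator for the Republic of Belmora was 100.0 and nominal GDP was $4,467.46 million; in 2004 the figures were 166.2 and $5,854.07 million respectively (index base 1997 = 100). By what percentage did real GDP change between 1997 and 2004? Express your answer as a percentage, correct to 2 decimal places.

Deflate each year: 1997 → 4467.46/1.000 = 4467.46; 2004 → 5854.07/1.662 = 3522.30.
So real GDP changed by 3522.30/4467.46 − 1 = -0.2116, i.e. -21.16%.

-21.16%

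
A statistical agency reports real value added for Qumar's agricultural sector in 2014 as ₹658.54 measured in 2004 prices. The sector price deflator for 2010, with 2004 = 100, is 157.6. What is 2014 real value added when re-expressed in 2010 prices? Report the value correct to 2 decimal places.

₹1,037.86

Real value added in 2010 prices = Real value added in 2004 prices × (P_2010/P_2004) = 658.54 × 1.576 = 1037.86.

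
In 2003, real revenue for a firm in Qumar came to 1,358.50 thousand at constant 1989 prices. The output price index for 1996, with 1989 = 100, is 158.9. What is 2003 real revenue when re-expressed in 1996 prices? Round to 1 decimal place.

2,158.7 thousand

Real revenue in 1996 prices = Real revenue in 1989 prices × (P_1996/P_1989) = 1358.50 × 1.589 = 2158.66.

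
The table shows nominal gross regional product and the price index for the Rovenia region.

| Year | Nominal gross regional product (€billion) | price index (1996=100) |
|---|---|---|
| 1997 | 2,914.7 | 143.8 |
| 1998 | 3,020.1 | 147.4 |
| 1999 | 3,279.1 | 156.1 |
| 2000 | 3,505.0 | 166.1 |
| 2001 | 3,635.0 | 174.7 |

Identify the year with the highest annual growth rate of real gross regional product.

1999

1998: real = 3020.1/1.474 = 2048.91; growth vs 1997 (2026.91) = 1.09%.
1999: real = 3279.1/1.561 = 2100.64; growth vs 1998 (2048.91) = 2.52%.
2000: real = 3505.0/1.661 = 2110.17; growth vs 1999 (2100.64) = 0.45%.
2001: real = 3635.0/1.747 = 2080.71; growth vs 2000 (2110.17) = -1.40%.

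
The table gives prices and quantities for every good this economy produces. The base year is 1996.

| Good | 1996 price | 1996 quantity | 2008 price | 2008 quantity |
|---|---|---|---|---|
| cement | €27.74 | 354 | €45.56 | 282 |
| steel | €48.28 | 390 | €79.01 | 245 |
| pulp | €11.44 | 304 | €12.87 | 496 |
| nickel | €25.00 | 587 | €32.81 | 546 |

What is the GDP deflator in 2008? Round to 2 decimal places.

Nominal GDP 2008 = 45.56·282 + 79.01·245 + 12.87·496 + 32.81·546 = 56503.15.
Real GDP 2008 (at 1996 prices) = 27.74·282 + 48.28·245 + 11.44·496 + 25.00·546 = 38975.52.
Deflator = Nominal/Real × 100 = 56503.15/38975.52 × 100 = 144.971.

144.97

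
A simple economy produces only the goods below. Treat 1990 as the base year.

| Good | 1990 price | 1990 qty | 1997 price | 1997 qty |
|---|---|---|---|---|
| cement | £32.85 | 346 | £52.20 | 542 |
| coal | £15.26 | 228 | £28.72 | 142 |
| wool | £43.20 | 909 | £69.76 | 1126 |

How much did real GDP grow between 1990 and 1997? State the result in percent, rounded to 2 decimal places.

Real GDP 1990 = Nominal GDP 1990 = 32.85·346 + 15.26·228 + 43.20·909 = 54114.18.
Real GDP 1997 (at 1990 prices) = 32.85·542 + 15.26·142 + 43.20·1126 = 68614.82.
Real growth = 68614.82/54114.18 − 1 = 0.2680.

26.80%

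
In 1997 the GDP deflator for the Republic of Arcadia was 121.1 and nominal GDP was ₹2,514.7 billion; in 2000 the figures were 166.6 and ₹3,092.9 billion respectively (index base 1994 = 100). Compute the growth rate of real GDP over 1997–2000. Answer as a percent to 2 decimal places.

-10.60%

Deflate each year: 1997 → 2514.7/1.211 = 2076.55; 2000 → 3092.9/1.666 = 1856.48.
So real GDP changed by 1856.48/2076.55 − 1 = -0.1060, i.e. -10.60%.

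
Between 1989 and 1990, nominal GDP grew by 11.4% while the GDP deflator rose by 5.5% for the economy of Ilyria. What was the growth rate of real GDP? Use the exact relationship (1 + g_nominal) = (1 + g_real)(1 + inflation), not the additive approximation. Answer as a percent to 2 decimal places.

5.59%

(1 + g_nom) = (1 + g_real)(1 + π), so g_real = 1.1140 / 1.0550 − 1 = 0.05592.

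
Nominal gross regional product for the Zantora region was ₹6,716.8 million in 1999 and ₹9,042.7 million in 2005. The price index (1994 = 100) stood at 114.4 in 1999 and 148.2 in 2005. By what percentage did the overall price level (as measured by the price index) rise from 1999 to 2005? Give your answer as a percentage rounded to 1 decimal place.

Price-level change = 148.2 / 114.4 − 1 = 0.2955.

29.5%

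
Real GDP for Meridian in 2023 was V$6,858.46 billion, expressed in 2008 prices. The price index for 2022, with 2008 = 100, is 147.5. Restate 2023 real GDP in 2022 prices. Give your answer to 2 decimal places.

Real GDP in 2022 prices = Real GDP in 2008 prices × (P_2022/P_2008) = 6858.46 × 1.475 = 10116.23.

V$10,116.23 billion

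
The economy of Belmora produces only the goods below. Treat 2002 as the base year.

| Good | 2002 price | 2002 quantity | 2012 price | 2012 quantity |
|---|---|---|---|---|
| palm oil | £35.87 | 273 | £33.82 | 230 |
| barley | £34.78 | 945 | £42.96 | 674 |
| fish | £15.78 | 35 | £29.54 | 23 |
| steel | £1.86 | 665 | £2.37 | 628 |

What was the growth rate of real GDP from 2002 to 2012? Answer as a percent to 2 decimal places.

-25.26%

Real GDP 2002 = Nominal GDP 2002 = 35.87·273 + 34.78·945 + 15.78·35 + 1.86·665 = 44448.81.
Real GDP 2012 (at 2002 prices) = 35.87·230 + 34.78·674 + 15.78·23 + 1.86·628 = 33222.84.
Real growth = 33222.84/44448.81 − 1 = -0.2526.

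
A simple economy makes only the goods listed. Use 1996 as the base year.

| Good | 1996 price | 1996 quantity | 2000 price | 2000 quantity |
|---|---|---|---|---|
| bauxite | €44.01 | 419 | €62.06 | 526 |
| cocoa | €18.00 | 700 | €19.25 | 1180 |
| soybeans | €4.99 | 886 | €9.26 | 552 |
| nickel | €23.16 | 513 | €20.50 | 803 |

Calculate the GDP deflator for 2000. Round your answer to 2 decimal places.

Nominal GDP 2000 = 62.06·526 + 19.25·1180 + 9.26·552 + 20.50·803 = 76931.58.
Real GDP 2000 (at 1996 prices) = 44.01·526 + 18.00·1180 + 4.99·552 + 23.16·803 = 65741.22.
Deflator = Nominal/Real × 100 = 76931.58/65741.22 × 100 = 117.022.

117.02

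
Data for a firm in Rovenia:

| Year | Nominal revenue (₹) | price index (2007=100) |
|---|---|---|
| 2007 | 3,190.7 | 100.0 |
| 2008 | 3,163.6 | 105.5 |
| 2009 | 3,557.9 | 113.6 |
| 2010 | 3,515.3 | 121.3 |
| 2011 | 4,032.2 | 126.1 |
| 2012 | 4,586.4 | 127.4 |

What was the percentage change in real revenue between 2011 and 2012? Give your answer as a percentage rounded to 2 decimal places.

Real revenue 2011 = 4032.2/1.261 = 3197.62.
Real revenue 2012 = 4586.4/1.274 = 3600.00.
Change = 3600.00/3197.62 − 1 = 0.1258.

12.58%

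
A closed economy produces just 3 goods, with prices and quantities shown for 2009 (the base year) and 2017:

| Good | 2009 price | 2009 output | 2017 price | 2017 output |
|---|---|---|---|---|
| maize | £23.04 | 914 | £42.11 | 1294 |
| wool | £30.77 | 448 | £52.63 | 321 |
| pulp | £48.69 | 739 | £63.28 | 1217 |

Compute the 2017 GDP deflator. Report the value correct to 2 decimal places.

149.98

Nominal GDP 2017 = 42.11·1294 + 52.63·321 + 63.28·1217 = 148396.33.
Real GDP 2017 (at 2009 prices) = 23.04·1294 + 30.77·321 + 48.69·1217 = 98946.66.
Deflator = Nominal/Real × 100 = 148396.33/98946.66 × 100 = 149.976.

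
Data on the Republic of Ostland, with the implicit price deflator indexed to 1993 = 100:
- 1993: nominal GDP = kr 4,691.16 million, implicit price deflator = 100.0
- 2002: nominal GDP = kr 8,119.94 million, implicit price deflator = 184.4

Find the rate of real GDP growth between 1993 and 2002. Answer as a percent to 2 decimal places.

Real GDP 1993 = 4691.16 / 1.000 = 4691.16.
Real GDP 2002 = 8119.94 / 1.844 = 4403.44.
Real growth = 4403.44 / 4691.16 − 1 = -0.0613.

-6.13%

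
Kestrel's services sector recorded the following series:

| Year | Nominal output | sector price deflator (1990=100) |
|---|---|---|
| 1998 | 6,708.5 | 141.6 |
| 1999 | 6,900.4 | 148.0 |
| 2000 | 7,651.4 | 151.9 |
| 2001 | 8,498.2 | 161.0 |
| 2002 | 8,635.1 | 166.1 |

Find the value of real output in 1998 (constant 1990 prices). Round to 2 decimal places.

Real output 1998 = 6708.5 / 1.416 = 4737.64.

4,737.64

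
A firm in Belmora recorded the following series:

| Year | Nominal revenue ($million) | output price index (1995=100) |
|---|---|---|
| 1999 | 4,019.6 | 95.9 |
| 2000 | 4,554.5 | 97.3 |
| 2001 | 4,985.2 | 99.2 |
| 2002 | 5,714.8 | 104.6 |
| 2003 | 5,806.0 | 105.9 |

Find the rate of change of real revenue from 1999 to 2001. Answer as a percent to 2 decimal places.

Real revenue 1999 = 4019.6/0.959 = 4191.45.
Real revenue 2001 = 4985.2/0.992 = 5025.40.
Change = 5025.40/4191.45 − 1 = 0.1990.

19.90%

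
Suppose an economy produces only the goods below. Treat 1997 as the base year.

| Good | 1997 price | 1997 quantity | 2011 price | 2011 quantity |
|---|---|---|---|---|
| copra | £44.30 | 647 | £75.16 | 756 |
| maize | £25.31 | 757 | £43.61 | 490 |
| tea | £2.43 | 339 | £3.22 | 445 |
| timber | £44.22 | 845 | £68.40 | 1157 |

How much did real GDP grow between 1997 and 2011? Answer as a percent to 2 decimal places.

14.10%

Real GDP 1997 = Nominal GDP 1997 = 44.30·647 + 25.31·757 + 2.43·339 + 44.22·845 = 86011.44.
Real GDP 2011 (at 1997 prices) = 44.30·756 + 25.31·490 + 2.43·445 + 44.22·1157 = 98136.59.
Real growth = 98136.59/86011.44 − 1 = 0.1410.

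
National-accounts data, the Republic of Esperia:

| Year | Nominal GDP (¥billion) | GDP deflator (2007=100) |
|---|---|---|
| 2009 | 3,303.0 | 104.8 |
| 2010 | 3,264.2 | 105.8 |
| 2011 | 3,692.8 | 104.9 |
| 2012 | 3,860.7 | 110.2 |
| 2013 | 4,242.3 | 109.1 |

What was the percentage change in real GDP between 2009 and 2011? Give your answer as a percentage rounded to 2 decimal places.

Real GDP 2009 = 3303.0/1.048 = 3151.72.
Real GDP 2011 = 3692.8/1.049 = 3520.31.
Change = 3520.31/3151.72 − 1 = 0.1169.

11.69%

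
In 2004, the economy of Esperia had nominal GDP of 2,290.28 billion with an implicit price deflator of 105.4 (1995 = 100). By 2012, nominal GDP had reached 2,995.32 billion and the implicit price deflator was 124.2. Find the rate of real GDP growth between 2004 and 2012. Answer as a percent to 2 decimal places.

10.99%

Real GDP 2004 = 2290.28 / 1.054 = 2172.94.
Real GDP 2012 = 2995.32 / 1.242 = 2411.69.
Real growth = 2411.69 / 2172.94 − 1 = 0.1099.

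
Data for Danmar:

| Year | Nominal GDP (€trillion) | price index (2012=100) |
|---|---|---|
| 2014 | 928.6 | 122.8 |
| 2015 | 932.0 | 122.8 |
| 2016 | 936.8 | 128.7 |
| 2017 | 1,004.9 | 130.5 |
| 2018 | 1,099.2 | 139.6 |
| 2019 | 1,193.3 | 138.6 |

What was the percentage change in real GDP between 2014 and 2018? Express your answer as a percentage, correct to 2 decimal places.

Real GDP 2014 = 928.6/1.228 = 756.19.
Real GDP 2018 = 1099.2/1.396 = 787.39.
Change = 787.39/756.19 − 1 = 0.0413.

4.13%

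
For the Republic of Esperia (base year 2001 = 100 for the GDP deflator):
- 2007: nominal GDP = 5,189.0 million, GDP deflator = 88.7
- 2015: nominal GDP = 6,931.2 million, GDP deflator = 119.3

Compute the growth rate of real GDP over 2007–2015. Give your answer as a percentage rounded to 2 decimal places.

-0.69%

Real GDP 2007 = 5189.0 / 0.887 = 5850.06.
Real GDP 2015 = 6931.2 / 1.193 = 5809.89.
Real growth = 5809.89 / 5850.06 − 1 = -0.0069.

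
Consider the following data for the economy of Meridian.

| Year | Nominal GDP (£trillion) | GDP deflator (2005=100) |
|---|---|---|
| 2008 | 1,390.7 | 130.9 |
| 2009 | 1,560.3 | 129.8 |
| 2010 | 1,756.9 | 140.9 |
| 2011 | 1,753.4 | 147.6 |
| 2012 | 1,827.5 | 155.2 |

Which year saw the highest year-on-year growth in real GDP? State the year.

2009

2009: real = 1560.3/1.298 = 1202.08; growth vs 2008 (1062.41) = 13.15%.
2010: real = 1756.9/1.409 = 1246.91; growth vs 2009 (1202.08) = 3.73%.
2011: real = 1753.4/1.476 = 1187.94; growth vs 2010 (1246.91) = -4.73%.
2012: real = 1827.5/1.552 = 1177.51; growth vs 2011 (1187.94) = -0.88%.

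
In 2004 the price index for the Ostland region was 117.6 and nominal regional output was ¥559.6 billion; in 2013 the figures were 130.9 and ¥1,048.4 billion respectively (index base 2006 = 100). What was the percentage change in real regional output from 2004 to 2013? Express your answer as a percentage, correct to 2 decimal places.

68.31%

Real regional output 2004 = 559.6 / 1.176 = 475.85.
Real regional output 2013 = 1048.4 / 1.309 = 800.92.
Real growth = 800.92 / 475.85 − 1 = 0.6831.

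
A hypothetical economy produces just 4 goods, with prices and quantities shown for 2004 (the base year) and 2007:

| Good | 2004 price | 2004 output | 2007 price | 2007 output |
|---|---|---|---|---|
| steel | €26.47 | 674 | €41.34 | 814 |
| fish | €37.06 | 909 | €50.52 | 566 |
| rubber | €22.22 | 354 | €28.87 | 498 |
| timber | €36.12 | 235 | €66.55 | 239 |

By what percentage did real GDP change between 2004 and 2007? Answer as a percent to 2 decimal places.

Real GDP 2004 = Nominal GDP 2004 = 26.47·674 + 37.06·909 + 22.22·354 + 36.12·235 = 67882.40.
Real GDP 2007 (at 2004 prices) = 26.47·814 + 37.06·566 + 22.22·498 + 36.12·239 = 62220.78.
Real growth = 62220.78/67882.40 − 1 = -0.0834.

-8.34%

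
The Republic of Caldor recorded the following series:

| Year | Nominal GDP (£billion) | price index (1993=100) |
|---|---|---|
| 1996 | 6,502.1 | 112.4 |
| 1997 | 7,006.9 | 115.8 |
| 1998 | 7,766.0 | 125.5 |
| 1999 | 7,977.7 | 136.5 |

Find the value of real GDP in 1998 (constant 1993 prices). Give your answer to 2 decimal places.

Real GDP 1998 = 7766.0 / 1.255 = 6188.05.

£6,188.05 billion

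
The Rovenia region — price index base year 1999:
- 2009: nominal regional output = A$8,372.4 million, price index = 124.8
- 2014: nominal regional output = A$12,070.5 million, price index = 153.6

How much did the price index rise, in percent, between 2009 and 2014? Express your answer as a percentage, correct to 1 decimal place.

Price-level change = 153.6 / 124.8 − 1 = 0.2308.

23.1%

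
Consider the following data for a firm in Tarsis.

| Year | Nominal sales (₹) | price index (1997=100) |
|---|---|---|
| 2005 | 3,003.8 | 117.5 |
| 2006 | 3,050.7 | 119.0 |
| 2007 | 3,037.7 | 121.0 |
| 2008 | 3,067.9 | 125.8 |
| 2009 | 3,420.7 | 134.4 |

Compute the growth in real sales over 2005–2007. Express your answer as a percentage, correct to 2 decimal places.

Real sales 2005 = 3003.8/1.175 = 2556.43.
Real sales 2007 = 3037.7/1.210 = 2510.50.
Change = 2510.50/2556.43 − 1 = -0.0180.

-1.80%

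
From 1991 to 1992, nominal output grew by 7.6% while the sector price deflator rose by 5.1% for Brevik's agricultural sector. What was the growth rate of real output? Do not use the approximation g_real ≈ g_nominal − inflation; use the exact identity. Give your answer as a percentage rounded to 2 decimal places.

(1 + g_nom) = (1 + g_real)(1 + π), so g_real = 1.0760 / 1.0510 − 1 = 0.02379.

2.38%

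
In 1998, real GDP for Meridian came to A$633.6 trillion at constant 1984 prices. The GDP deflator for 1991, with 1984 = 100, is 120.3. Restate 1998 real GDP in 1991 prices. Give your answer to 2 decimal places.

A$762.22 trillion

Real GDP in 1991 prices = Real GDP in 1984 prices × (P_1991/P_1984) = 633.6 × 1.203 = 762.22.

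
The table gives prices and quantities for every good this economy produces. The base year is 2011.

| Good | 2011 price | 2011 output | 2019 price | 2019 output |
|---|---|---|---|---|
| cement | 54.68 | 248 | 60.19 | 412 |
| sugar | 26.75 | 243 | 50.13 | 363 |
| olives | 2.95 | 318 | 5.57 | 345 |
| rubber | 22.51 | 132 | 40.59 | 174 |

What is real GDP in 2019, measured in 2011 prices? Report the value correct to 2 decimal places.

37172.90

Real GDP 2019 = Σ (p_2011 × q_2019) = 54.68·412 + 26.75·363 + 2.95·345 + 22.51·174 = 37172.90.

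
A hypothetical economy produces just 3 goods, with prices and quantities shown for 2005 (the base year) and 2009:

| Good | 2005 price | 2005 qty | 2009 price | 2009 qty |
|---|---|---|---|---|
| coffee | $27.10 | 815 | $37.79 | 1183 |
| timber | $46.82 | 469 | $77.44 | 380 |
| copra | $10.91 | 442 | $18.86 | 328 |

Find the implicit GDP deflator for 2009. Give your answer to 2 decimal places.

150.33

Nominal GDP 2009 = 37.79·1183 + 77.44·380 + 18.86·328 = 80318.85.
Real GDP 2009 (at 2005 prices) = 27.10·1183 + 46.82·380 + 10.91·328 = 53429.38.
Deflator = Nominal/Real × 100 = 80318.85/53429.38 × 100 = 150.327.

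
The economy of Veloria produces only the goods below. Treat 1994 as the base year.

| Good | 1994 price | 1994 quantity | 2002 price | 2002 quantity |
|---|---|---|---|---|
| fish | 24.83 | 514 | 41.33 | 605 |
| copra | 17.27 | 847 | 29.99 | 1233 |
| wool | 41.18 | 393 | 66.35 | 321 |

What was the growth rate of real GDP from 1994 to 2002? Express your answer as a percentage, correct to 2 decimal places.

Real GDP 1994 = Nominal GDP 1994 = 24.83·514 + 17.27·847 + 41.18·393 = 43574.05.
Real GDP 2002 (at 1994 prices) = 24.83·605 + 17.27·1233 + 41.18·321 = 49534.84.
Real growth = 49534.84/43574.05 − 1 = 0.1368.

13.68%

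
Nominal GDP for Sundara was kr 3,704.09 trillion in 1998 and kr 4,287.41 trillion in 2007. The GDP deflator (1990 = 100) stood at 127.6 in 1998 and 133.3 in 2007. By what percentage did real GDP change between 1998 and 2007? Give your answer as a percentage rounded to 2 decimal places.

Deflate each year: 1998 → 3704.09/1.276 = 2902.89; 2007 → 4287.41/1.333 = 3216.36.
So real GDP changed by 3216.36/2902.89 − 1 = 0.1080, i.e. 10.80%.

10.80%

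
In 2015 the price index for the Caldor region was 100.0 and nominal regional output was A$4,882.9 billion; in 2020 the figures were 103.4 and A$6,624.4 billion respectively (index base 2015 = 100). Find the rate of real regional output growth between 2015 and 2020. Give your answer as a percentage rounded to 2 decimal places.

Deflate each year: 2015 → 4882.9/1.000 = 4882.90; 2020 → 6624.4/1.034 = 6406.58.
So real regional output changed by 6406.58/4882.90 − 1 = 0.3120, i.e. 31.20%.

31.20%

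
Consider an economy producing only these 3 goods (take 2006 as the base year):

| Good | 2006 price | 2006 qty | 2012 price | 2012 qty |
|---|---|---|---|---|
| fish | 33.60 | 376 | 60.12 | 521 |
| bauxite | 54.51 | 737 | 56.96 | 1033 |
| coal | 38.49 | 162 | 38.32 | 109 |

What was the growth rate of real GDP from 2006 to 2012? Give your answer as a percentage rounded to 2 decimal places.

Real GDP 2006 = Nominal GDP 2006 = 33.60·376 + 54.51·737 + 38.49·162 = 59042.85.
Real GDP 2012 (at 2006 prices) = 33.60·521 + 54.51·1033 + 38.49·109 = 78009.84.
Real growth = 78009.84/59042.85 − 1 = 0.3212.

32.12%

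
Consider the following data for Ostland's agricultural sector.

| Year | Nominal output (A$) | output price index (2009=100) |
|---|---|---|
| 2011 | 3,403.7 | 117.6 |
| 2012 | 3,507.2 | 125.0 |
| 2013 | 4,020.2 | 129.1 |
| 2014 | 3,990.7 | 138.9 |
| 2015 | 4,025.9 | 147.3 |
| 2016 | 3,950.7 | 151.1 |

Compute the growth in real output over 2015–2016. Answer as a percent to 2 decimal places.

Real output 2015 = 4025.9/1.473 = 2733.13.
Real output 2016 = 3950.7/1.511 = 2614.63.
Change = 2614.63/2733.13 − 1 = -0.0434.

-4.34%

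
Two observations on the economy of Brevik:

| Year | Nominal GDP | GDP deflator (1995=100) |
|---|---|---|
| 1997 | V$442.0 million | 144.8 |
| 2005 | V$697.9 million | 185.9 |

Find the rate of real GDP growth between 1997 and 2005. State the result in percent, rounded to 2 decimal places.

22.99%

Deflate each year: 1997 → 442.0/1.448 = 305.25; 2005 → 697.9/1.859 = 375.42.
So real GDP changed by 375.42/305.25 − 1 = 0.2299, i.e. 22.99%.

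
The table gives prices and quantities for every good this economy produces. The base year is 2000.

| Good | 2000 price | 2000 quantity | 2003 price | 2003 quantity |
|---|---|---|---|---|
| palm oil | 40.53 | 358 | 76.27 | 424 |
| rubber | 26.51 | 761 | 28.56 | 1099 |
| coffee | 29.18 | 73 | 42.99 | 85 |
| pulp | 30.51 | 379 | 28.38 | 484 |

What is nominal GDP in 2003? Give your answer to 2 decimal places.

81115.99

Nominal GDP 2003 = Σ (p_2003 × q_2003) = 76.27·424 + 28.56·1099 + 42.99·85 + 28.38·484 = 81115.99.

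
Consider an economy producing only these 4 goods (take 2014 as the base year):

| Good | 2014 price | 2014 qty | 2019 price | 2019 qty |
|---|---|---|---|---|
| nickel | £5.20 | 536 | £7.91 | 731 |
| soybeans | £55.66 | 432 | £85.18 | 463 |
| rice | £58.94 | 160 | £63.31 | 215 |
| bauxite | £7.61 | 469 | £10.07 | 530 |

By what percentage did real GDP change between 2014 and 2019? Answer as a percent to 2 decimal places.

16.18%

Real GDP 2014 = Nominal GDP 2014 = 5.20·536 + 55.66·432 + 58.94·160 + 7.61·469 = 39831.81.
Real GDP 2019 (at 2014 prices) = 5.20·731 + 55.66·463 + 58.94·215 + 7.61·530 = 46277.18.
Real growth = 46277.18/39831.81 − 1 = 0.1618.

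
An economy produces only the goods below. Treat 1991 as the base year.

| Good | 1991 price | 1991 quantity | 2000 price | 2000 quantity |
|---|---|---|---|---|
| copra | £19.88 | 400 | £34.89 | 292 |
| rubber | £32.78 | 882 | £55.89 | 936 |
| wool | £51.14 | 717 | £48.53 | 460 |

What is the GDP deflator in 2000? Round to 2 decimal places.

141.35

Nominal GDP 2000 = 34.89·292 + 55.89·936 + 48.53·460 = 84824.72.
Real GDP 2000 (at 1991 prices) = 19.88·292 + 32.78·936 + 51.14·460 = 60011.44.
Deflator = Nominal/Real × 100 = 84824.72/60011.44 × 100 = 141.348.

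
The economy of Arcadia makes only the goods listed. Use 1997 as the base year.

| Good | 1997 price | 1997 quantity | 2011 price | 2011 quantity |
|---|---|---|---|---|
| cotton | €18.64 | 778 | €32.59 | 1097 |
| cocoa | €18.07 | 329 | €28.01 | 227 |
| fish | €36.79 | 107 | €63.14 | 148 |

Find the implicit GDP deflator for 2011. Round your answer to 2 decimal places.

Nominal GDP 2011 = 32.59·1097 + 28.01·227 + 63.14·148 = 51454.22.
Real GDP 2011 (at 1997 prices) = 18.64·1097 + 18.07·227 + 36.79·148 = 29994.89.
Deflator = Nominal/Real × 100 = 51454.22/29994.89 × 100 = 171.543.

171.54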